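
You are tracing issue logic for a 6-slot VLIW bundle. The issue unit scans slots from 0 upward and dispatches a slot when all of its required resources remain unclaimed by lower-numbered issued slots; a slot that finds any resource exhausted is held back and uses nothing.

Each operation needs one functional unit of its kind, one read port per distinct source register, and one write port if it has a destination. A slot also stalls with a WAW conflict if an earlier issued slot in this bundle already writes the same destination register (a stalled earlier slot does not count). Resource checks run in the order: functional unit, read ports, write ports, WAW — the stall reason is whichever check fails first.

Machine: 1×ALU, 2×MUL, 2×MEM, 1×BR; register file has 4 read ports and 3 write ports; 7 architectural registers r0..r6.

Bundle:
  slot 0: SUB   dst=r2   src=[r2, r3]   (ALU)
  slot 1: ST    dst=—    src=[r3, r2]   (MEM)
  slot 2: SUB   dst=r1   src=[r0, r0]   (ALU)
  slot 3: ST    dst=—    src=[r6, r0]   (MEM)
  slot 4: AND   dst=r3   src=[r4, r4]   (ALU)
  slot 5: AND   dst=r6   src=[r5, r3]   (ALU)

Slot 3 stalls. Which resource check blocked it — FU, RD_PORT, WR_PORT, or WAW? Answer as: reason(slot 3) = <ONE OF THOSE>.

reason(slot 3) = RD_PORT

[0] ALU needs rd=2 wr=1: ok; after: ALU=0 MUL=2 MEM=2 BR=1, R=2, W=2
[1] MEM needs rd=2 wr=0: ok; after: ALU=0 MUL=2 MEM=1 BR=1, R=0, W=2
[2] ALU needs rd=1 wr=1: FU; after: ALU=0 MUL=2 MEM=1 BR=1, R=0, W=2
[3] MEM needs rd=2 wr=0: RD_PORT; after: ALU=0 MUL=2 MEM=1 BR=1, R=0, W=2
[4] ALU needs rd=1 wr=1: FU; after: ALU=0 MUL=2 MEM=1 BR=1, R=0, W=2
[5] ALU needs rd=2 wr=1: FU; after: ALU=0 MUL=2 MEM=1 BR=1, R=0, W=2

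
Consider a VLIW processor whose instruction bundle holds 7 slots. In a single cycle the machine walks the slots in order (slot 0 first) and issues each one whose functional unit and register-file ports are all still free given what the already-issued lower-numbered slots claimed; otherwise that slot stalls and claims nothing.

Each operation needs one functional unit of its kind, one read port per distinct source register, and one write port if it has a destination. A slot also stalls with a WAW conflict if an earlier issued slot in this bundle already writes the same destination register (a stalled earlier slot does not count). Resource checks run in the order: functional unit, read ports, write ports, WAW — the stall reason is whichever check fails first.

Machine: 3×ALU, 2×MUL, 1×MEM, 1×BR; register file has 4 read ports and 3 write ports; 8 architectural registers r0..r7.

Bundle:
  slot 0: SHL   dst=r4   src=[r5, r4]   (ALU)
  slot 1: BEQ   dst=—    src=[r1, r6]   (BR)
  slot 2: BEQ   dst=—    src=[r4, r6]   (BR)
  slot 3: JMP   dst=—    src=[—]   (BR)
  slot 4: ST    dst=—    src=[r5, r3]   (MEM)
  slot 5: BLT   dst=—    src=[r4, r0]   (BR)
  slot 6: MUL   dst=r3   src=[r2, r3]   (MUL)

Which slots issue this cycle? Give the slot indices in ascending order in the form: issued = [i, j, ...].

issued = [0, 1]

(0) want 1×ALU +2rd +1wr — yes → AL2|MU2|ME1|BR1|rd2|wr2
(1) want 1×BR +2rd +0wr — yes → AL2|MU2|ME1|BR0|rd0|wr2
(2) want 1×BR +2rd +0wr — FU → AL2|MU2|ME1|BR0|rd0|wr2
(3) want 1×BR +0rd +0wr — FU → AL2|MU2|ME1|BR0|rd0|wr2
(4) want 1×MEM +2rd +0wr — RD_PORT → AL2|MU2|ME1|BR0|rd0|wr2
(5) want 1×BR +2rd +0wr — FU → AL2|MU2|ME1|BR0|rd0|wr2
(6) want 1×MUL +2rd +1wr — RD_PORT → AL2|MU2|ME1|BR0|rd0|wr2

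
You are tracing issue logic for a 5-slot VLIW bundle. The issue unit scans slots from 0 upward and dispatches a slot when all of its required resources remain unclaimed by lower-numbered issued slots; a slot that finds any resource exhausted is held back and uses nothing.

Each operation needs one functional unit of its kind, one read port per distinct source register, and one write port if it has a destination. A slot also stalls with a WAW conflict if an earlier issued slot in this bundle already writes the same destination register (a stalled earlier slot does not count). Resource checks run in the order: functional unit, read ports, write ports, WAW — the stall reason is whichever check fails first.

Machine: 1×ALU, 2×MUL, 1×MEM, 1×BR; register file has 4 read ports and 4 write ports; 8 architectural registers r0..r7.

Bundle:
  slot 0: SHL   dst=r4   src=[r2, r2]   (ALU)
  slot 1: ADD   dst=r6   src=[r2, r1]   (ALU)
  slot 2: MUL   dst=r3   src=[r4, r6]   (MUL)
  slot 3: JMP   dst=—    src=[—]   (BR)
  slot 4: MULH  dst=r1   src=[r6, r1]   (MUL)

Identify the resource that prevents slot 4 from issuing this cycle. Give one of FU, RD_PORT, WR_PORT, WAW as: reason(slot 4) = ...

(0) want 1×ALU +1rd +1wr — yes → AL0|MU2|ME1|BR1|rd3|wr3
(1) want 1×ALU +2rd +1wr — FU → AL0|MU2|ME1|BR1|rd3|wr3
(2) want 1×MUL +2rd +1wr — yes → AL0|MU1|ME1|BR1|rd1|wr2
(3) want 1×BR +0rd +0wr — yes → AL0|MU1|ME1|BR0|rd1|wr2
(4) want 1×MUL +2rd +1wr — RD_PORT → AL0|MU1|ME1|BR0|rd1|wr2

reason(slot 4) = RD_PORT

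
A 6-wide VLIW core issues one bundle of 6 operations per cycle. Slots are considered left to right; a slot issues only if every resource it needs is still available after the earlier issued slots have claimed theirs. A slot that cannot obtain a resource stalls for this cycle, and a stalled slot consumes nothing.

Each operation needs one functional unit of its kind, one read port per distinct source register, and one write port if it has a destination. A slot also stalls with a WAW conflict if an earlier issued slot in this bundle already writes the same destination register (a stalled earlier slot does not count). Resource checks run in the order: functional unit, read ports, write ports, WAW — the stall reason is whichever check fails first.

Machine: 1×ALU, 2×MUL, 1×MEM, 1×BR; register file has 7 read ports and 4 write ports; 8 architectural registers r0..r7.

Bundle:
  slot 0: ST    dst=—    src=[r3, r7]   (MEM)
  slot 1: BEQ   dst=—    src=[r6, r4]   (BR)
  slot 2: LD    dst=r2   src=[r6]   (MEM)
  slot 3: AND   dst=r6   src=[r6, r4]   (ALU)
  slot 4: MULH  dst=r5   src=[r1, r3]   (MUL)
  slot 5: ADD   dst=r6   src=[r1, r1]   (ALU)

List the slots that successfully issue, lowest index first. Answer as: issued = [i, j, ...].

issued = [0, 1, 3]

  0. MEM ⇒ go  {1A/2Mu/0Ld/1B | 5r 4w}
  1. BR ⇒ go  {1A/2Mu/0Ld/0B | 3r 4w}
  2. MEM→r2 ⇒ no(FU)  {1A/2Mu/0Ld/0B | 3r 4w}
  3. ALU→r6 ⇒ go  {0A/2Mu/0Ld/0B | 1r 3w}
  4. MUL→r5 ⇒ no(RD_PORT)  {0A/2Mu/0Ld/0B | 1r 3w}
  5. ALU→r6 ⇒ no(FU)  {0A/2Mu/0Ld/0B | 1r 3w}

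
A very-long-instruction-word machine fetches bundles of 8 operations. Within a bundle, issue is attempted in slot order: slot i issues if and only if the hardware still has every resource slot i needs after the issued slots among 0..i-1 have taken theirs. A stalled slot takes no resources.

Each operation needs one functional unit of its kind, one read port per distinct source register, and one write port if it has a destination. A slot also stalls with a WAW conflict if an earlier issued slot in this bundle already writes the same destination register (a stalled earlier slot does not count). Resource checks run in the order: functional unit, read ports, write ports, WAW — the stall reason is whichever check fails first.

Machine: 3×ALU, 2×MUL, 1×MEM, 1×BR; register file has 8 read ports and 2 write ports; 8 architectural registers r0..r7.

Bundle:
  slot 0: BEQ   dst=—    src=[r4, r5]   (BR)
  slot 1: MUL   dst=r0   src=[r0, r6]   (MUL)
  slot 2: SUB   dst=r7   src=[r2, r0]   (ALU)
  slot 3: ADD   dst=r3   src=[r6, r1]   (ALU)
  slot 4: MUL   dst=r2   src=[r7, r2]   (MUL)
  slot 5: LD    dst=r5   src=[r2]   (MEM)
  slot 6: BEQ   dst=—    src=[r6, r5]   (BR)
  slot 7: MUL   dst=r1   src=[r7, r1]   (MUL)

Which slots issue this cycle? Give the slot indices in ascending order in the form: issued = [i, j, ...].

issued = [0, 1, 2]

(0) want 1×BR +2rd +0wr — yes → AL3|MU2|ME1|BR0|rd6|wr2
(1) want 1×MUL +2rd +1wr — yes → AL3|MU1|ME1|BR0|rd4|wr1
(2) want 1×ALU +2rd +1wr — yes → AL2|MU1|ME1|BR0|rd2|wr0
(3) want 1×ALU +2rd +1wr — WR_PORT → AL2|MU1|ME1|BR0|rd2|wr0
(4) want 1×MUL +2rd +1wr — WR_PORT → AL2|MU1|ME1|BR0|rd2|wr0
(5) want 1×MEM +1rd +1wr — WR_PORT → AL2|MU1|ME1|BR0|rd2|wr0
(6) want 1×BR +2rd +0wr — FU → AL2|MU1|ME1|BR0|rd2|wr0
(7) want 1×MUL +2rd +1wr — WR_PORT → AL2|MU1|ME1|BR0|rd2|wr0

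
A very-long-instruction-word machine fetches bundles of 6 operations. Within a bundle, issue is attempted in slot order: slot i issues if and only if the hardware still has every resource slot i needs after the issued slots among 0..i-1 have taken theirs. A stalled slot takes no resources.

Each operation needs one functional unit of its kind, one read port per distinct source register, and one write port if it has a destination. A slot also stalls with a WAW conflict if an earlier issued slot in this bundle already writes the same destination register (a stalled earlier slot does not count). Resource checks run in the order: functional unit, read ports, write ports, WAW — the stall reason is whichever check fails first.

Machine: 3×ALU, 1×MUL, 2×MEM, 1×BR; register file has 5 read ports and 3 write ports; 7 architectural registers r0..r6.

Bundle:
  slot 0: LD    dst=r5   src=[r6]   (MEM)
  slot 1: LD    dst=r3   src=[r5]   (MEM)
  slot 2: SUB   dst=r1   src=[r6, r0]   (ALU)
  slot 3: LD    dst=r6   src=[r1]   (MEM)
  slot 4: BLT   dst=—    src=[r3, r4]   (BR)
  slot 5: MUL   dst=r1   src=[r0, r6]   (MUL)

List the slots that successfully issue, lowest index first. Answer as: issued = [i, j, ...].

issued = [0, 1, 2]

(0) want 1×MEM +1rd +1wr — yes → AL3|MU1|ME1|BR1|rd4|wr2
(1) want 1×MEM +1rd +1wr — yes → AL3|MU1|ME0|BR1|rd3|wr1
(2) want 1×ALU +2rd +1wr — yes → AL2|MU1|ME0|BR1|rd1|wr0
(3) want 1×MEM +1rd +1wr — FU → AL2|MU1|ME0|BR1|rd1|wr0
(4) want 1×BR +2rd +0wr — RD_PORT → AL2|MU1|ME0|BR1|rd1|wr0
(5) want 1×MUL +2rd +1wr — RD_PORT → AL2|MU1|ME0|BR1|rd1|wr0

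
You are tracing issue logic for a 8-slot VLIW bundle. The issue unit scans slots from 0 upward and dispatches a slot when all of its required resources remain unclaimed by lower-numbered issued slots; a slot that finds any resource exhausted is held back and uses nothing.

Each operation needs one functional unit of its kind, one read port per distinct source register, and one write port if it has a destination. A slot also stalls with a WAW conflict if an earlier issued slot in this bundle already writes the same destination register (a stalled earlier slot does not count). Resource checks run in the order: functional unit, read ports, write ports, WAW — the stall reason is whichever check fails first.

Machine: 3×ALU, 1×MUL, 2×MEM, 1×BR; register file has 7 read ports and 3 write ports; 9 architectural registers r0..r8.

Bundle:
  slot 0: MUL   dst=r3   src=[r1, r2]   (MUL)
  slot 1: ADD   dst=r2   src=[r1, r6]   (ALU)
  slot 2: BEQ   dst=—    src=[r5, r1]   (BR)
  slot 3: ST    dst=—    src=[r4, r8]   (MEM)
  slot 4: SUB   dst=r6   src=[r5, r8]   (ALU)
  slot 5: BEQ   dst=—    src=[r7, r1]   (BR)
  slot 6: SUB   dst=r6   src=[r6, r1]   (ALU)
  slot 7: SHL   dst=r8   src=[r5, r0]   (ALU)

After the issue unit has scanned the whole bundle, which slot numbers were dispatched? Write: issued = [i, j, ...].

(0) want 1×MUL +2rd +1wr — yes → AL3|MU0|ME2|BR1|rd5|wr2
(1) want 1×ALU +2rd +1wr — yes → AL2|MU0|ME2|BR1|rd3|wr1
(2) want 1×BR +2rd +0wr — yes → AL2|MU0|ME2|BR0|rd1|wr1
(3) want 1×MEM +2rd +0wr — RD_PORT → AL2|MU0|ME2|BR0|rd1|wr1
(4) want 1×ALU +2rd +1wr — RD_PORT → AL2|MU0|ME2|BR0|rd1|wr1
(5) want 1×BR +2rd +0wr — FU → AL2|MU0|ME2|BR0|rd1|wr1
(6) want 1×ALU +2rd +1wr — RD_PORT → AL2|MU0|ME2|BR0|rd1|wr1
(7) want 1×ALU +2rd +1wr — RD_PORT → AL2|MU0|ME2|BR0|rd1|wr1

issued = [0, 1, 2]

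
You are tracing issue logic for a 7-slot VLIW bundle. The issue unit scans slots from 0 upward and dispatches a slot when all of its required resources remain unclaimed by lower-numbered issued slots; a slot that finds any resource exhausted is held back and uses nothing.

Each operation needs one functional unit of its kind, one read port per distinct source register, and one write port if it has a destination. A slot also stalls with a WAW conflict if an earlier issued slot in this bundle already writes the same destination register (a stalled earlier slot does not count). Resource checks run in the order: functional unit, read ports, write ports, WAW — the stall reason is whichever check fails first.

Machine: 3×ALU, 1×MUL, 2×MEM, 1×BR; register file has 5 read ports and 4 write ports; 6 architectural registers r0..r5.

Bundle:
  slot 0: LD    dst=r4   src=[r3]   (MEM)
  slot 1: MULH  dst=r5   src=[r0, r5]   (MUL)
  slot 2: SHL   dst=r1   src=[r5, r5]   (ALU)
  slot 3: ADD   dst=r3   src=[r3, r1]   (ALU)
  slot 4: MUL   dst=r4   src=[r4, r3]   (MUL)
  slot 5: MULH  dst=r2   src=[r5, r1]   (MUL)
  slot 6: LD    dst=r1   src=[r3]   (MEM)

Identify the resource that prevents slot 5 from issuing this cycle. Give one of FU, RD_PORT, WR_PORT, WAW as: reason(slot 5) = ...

reason(slot 5) = FU

[0] MEM needs rd=1 wr=1: ok; after: ALU=3 MUL=1 MEM=1 BR=1, R=4, W=3
[1] MUL needs rd=2 wr=1: ok; after: ALU=3 MUL=0 MEM=1 BR=1, R=2, W=2
[2] ALU needs rd=1 wr=1: ok; after: ALU=2 MUL=0 MEM=1 BR=1, R=1, W=1
[3] ALU needs rd=2 wr=1: RD_PORT; after: ALU=2 MUL=0 MEM=1 BR=1, R=1, W=1
[4] MUL needs rd=2 wr=1: FU; after: ALU=2 MUL=0 MEM=1 BR=1, R=1, W=1
[5] MUL needs rd=2 wr=1: FU; after: ALU=2 MUL=0 MEM=1 BR=1, R=1, W=1
[6] MEM needs rd=1 wr=1: WAW; after: ALU=2 MUL=0 MEM=1 BR=1, R=1, W=1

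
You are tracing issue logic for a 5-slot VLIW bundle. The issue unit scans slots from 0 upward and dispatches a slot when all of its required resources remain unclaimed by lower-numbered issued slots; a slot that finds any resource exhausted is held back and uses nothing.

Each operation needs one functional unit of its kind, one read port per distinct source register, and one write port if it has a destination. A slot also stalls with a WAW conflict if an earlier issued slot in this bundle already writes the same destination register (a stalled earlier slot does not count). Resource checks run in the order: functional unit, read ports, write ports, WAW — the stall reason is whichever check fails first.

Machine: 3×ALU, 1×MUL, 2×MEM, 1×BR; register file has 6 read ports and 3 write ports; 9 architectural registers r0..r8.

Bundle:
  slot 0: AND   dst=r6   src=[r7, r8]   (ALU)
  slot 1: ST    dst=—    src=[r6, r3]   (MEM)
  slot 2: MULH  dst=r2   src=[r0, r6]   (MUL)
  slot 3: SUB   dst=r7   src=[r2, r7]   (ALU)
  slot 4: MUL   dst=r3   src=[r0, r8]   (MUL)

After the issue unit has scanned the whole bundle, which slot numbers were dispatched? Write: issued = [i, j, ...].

#0 ALU src=r7,r8 dispatched  <A:2 Mu:1 Ld:2 B:1 rd:4 wr:2>
#1 MEM src=r6,r3 dispatched  <A:2 Mu:1 Ld:1 B:1 rd:2 wr:2>
#2 MUL src=r0,r6 dispatched  <A:2 Mu:0 Ld:1 B:1 rd:0 wr:1>
#3 ALU src=r2,r7 held:RD_PORT  <A:2 Mu:0 Ld:1 B:1 rd:0 wr:1>
#4 MUL src=r0,r8 held:FU  <A:2 Mu:0 Ld:1 B:1 rd:0 wr:1>

issued = [0, 1, 2]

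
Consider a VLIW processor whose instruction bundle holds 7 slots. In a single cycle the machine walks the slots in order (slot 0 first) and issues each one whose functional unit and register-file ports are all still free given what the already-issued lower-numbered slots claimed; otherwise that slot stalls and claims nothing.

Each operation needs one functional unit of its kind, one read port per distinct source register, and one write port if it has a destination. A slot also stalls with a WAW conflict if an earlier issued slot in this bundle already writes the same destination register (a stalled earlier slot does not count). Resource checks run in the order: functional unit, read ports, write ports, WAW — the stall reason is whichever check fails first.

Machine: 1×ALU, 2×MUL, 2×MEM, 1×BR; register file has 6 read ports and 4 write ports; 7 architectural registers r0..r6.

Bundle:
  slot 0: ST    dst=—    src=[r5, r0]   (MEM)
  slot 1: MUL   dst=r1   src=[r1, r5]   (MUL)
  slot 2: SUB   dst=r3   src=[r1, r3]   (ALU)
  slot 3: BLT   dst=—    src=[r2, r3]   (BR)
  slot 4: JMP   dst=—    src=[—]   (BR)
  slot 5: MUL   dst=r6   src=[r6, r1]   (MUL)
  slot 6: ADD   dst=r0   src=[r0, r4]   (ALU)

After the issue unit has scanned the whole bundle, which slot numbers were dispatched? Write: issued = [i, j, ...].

[0] MEM needs rd=2 wr=0: ok; after: ALU=1 MUL=2 MEM=1 BR=1, R=4, W=4
[1] MUL needs rd=2 wr=1: ok; after: ALU=1 MUL=1 MEM=1 BR=1, R=2, W=3
[2] ALU needs rd=2 wr=1: ok; after: ALU=0 MUL=1 MEM=1 BR=1, R=0, W=2
[3] BR needs rd=2 wr=0: RD_PORT; after: ALU=0 MUL=1 MEM=1 BR=1, R=0, W=2
[4] BR needs rd=0 wr=0: ok; after: ALU=0 MUL=1 MEM=1 BR=0, R=0, W=2
[5] MUL needs rd=2 wr=1: RD_PORT; after: ALU=0 MUL=1 MEM=1 BR=0, R=0, W=2
[6] ALU needs rd=2 wr=1: FU; after: ALU=0 MUL=1 MEM=1 BR=0, R=0, W=2

issued = [0, 1, 2, 4]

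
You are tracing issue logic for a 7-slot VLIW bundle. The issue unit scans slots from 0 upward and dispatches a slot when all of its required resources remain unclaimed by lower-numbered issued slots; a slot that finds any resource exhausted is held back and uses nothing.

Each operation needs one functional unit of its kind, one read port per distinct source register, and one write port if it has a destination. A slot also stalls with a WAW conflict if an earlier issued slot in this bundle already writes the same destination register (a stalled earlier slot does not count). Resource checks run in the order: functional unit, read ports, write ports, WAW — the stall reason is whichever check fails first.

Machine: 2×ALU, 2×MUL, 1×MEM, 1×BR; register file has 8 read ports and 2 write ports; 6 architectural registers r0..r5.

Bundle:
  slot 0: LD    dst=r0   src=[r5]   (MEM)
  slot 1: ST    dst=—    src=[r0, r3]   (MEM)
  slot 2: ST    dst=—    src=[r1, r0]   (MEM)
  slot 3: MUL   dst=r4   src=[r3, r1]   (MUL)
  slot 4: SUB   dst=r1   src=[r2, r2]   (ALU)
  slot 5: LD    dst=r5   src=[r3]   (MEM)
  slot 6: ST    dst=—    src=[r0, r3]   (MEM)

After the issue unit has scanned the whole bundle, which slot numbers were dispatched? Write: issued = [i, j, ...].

issued = [0, 3]

[0] MEM needs rd=1 wr=1: ok; after: ALU=2 MUL=2 MEM=0 BR=1, R=7, W=1
[1] MEM needs rd=2 wr=0: FU; after: ALU=2 MUL=2 MEM=0 BR=1, R=7, W=1
[2] MEM needs rd=2 wr=0: FU; after: ALU=2 MUL=2 MEM=0 BR=1, R=7, W=1
[3] MUL needs rd=2 wr=1: ok; after: ALU=2 MUL=1 MEM=0 BR=1, R=5, W=0
[4] ALU needs rd=1 wr=1: WR_PORT; after: ALU=2 MUL=1 MEM=0 BR=1, R=5, W=0
[5] MEM needs rd=1 wr=1: FU; after: ALU=2 MUL=1 MEM=0 BR=1, R=5, W=0
[6] MEM needs rd=2 wr=0: FU; after: ALU=2 MUL=1 MEM=0 BR=1, R=5, W=0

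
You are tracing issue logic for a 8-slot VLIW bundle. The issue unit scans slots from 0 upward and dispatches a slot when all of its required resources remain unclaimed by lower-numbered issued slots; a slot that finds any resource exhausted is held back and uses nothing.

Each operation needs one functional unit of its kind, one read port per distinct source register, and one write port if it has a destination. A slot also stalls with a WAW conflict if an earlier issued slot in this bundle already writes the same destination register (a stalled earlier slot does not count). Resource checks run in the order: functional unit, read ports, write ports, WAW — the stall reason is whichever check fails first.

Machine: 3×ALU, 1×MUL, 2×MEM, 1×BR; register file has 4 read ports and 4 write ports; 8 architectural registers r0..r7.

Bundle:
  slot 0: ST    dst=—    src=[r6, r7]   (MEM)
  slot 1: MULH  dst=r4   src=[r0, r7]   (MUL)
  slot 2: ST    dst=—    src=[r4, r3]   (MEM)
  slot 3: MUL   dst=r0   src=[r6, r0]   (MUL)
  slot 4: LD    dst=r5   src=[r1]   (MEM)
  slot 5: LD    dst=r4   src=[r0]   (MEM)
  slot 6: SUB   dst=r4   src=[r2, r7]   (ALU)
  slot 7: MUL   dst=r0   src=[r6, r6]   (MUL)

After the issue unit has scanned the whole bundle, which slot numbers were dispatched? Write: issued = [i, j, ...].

  0. MEM ⇒ go  {3A/1Mu/1Ld/1B | 2r 4w}
  1. MUL→r4 ⇒ go  {3A/0Mu/1Ld/1B | 0r 3w}
  2. MEM ⇒ no(RD_PORT)  {3A/0Mu/1Ld/1B | 0r 3w}
  3. MUL→r0 ⇒ no(FU)  {3A/0Mu/1Ld/1B | 0r 3w}
  4. MEM→r5 ⇒ no(RD_PORT)  {3A/0Mu/1Ld/1B | 0r 3w}
  5. MEM→r4 ⇒ no(RD_PORT)  {3A/0Mu/1Ld/1B | 0r 3w}
  6. ALU→r4 ⇒ no(RD_PORT)  {3A/0Mu/1Ld/1B | 0r 3w}
  7. MUL→r0 ⇒ no(FU)  {3A/0Mu/1Ld/1B | 0r 3w}

issued = [0, 1]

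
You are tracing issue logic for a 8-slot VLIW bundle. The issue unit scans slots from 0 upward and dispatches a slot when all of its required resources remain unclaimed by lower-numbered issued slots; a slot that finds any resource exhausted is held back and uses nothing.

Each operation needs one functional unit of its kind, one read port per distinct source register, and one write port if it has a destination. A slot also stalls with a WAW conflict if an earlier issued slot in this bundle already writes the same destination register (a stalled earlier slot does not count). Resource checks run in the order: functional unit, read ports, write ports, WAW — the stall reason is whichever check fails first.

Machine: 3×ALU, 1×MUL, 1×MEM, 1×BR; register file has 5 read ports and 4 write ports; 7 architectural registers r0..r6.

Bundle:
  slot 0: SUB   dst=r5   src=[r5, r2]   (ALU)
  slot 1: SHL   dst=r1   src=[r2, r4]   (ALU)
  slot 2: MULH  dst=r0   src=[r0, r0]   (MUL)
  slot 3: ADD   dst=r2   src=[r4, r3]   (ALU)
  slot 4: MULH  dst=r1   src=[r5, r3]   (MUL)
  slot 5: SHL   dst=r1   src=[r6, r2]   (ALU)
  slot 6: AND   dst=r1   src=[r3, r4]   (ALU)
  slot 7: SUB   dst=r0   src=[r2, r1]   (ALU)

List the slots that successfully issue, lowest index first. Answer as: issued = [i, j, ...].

slot 0 (ALU): ISSUE — free A2,Mu1,Ld1,B1 rp3 wp3
slot 1 (ALU): ISSUE — free A1,Mu1,Ld1,B1 rp1 wp2
slot 2 (MUL): ISSUE — free A1,Mu0,Ld1,B1 rp0 wp1
slot 3 (ALU): stall RD_PORT — free A1,Mu0,Ld1,B1 rp0 wp1
slot 4 (MUL): stall FU — free A1,Mu0,Ld1,B1 rp0 wp1
slot 5 (ALU): stall RD_PORT — free A1,Mu0,Ld1,B1 rp0 wp1
slot 6 (ALU): stall RD_PORT — free A1,Mu0,Ld1,B1 rp0 wp1
slot 7 (ALU): stall RD_PORT — free A1,Mu0,Ld1,B1 rp0 wp1

issued = [0, 1, 2]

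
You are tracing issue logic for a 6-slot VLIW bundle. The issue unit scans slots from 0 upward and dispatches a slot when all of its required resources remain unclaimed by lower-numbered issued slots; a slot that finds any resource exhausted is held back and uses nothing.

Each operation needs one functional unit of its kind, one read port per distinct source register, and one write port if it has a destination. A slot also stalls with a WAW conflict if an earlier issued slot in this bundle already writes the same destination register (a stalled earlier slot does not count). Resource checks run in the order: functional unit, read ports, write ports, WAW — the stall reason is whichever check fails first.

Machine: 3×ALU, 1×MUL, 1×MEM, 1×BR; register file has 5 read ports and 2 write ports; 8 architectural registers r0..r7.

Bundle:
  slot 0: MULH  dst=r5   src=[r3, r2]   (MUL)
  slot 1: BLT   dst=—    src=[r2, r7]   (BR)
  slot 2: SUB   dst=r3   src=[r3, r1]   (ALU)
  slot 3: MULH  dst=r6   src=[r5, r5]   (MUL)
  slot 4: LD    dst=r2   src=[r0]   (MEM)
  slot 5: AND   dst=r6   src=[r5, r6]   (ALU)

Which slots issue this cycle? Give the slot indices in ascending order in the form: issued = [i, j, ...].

[0] MUL needs rd=2 wr=1: ok; after: ALU=3 MUL=0 MEM=1 BR=1, R=3, W=1
[1] BR needs rd=2 wr=0: ok; after: ALU=3 MUL=0 MEM=1 BR=0, R=1, W=1
[2] ALU needs rd=2 wr=1: RD_PORT; after: ALU=3 MUL=0 MEM=1 BR=0, R=1, W=1
[3] MUL needs rd=1 wr=1: FU; after: ALU=3 MUL=0 MEM=1 BR=0, R=1, W=1
[4] MEM needs rd=1 wr=1: ok; after: ALU=3 MUL=0 MEM=0 BR=0, R=0, W=0
[5] ALU needs rd=2 wr=1: RD_PORT; after: ALU=3 MUL=0 MEM=0 BR=0, R=0, W=0

issued = [0, 1, 4]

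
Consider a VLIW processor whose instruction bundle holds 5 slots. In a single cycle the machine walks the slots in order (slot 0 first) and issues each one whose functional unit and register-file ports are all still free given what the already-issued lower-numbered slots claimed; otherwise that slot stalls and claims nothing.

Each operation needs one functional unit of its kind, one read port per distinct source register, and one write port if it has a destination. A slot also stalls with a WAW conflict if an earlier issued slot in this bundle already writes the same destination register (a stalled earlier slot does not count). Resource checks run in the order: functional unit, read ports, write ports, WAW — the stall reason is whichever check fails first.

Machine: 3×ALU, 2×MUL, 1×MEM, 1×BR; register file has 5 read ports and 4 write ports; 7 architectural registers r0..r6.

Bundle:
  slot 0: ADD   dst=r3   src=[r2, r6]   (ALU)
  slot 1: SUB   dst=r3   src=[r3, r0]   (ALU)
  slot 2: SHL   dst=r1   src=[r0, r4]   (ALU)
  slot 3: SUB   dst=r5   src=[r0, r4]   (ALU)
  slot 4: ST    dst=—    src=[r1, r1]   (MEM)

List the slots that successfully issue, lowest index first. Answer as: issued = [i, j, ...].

issued = [0, 2, 4]

[0] ALU needs rd=2 wr=1: ok; after: ALU=2 MUL=2 MEM=1 BR=1, R=3, W=3
[1] ALU needs rd=2 wr=1: WAW; after: ALU=2 MUL=2 MEM=1 BR=1, R=3, W=3
[2] ALU needs rd=2 wr=1: ok; after: ALU=1 MUL=2 MEM=1 BR=1, R=1, W=2
[3] ALU needs rd=2 wr=1: RD_PORT; after: ALU=1 MUL=2 MEM=1 BR=1, R=1, W=2
[4] MEM needs rd=1 wr=0: ok; after: ALU=1 MUL=2 MEM=0 BR=1, R=0, W=2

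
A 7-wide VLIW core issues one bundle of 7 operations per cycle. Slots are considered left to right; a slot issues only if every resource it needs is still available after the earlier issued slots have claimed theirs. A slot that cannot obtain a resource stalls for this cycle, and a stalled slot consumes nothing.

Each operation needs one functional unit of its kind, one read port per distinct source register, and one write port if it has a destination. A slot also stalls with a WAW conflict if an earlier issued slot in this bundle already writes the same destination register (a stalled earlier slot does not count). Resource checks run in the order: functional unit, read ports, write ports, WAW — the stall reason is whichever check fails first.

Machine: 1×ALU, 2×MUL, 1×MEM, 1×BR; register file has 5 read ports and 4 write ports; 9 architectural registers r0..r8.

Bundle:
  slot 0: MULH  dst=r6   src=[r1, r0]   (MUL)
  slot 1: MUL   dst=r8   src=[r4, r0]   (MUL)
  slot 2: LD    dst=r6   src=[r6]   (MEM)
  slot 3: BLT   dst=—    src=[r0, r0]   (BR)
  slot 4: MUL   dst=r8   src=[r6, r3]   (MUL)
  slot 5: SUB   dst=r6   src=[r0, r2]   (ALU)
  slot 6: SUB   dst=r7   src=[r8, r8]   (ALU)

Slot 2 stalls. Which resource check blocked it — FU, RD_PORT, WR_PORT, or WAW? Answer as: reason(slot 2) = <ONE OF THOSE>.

reason(slot 2) = WAW

(0) want 1×MUL +2rd +1wr — yes → AL1|MU1|ME1|BR1|rd3|wr3
(1) want 1×MUL +2rd +1wr — yes → AL1|MU0|ME1|BR1|rd1|wr2
(2) want 1×MEM +1rd +1wr — WAW → AL1|MU0|ME1|BR1|rd1|wr2
(3) want 1×BR +1rd +0wr — yes → AL1|MU0|ME1|BR0|rd0|wr2
(4) want 1×MUL +2rd +1wr — FU → AL1|MU0|ME1|BR0|rd0|wr2
(5) want 1×ALU +2rd +1wr — RD_PORT → AL1|MU0|ME1|BR0|rd0|wr2
(6) want 1×ALU +1rd +1wr — RD_PORT → AL1|MU0|ME1|BR0|rd0|wr2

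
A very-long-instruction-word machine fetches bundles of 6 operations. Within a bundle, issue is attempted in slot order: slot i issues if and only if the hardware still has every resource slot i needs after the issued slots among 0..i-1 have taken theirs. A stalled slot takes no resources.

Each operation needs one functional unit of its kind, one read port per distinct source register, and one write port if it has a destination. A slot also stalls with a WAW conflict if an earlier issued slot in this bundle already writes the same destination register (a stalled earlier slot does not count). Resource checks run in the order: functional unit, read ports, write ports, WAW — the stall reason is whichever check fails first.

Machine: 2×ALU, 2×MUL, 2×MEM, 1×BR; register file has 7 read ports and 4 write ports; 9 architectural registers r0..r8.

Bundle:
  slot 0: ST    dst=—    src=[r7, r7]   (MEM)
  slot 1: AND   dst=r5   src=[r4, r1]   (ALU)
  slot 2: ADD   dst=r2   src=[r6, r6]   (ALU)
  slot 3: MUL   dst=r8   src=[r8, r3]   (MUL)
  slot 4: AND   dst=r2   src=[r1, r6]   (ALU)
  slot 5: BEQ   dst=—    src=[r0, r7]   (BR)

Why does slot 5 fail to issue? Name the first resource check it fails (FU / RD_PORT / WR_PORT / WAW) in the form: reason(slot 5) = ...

#0 MEM src=r7,r7 dispatched  <A:2 Mu:2 Ld:1 B:1 rd:6 wr:4>
#1 ALU src=r4,r1 dispatched  <A:1 Mu:2 Ld:1 B:1 rd:4 wr:3>
#2 ALU src=r6,r6 dispatched  <A:0 Mu:2 Ld:1 B:1 rd:3 wr:2>
#3 MUL src=r8,r3 dispatched  <A:0 Mu:1 Ld:1 B:1 rd:1 wr:1>
#4 ALU src=r1,r6 held:FU  <A:0 Mu:1 Ld:1 B:1 rd:1 wr:1>
#5 BR src=r0,r7 held:RD_PORT  <A:0 Mu:1 Ld:1 B:1 rd:1 wr:1>

reason(slot 5) = RD_PORT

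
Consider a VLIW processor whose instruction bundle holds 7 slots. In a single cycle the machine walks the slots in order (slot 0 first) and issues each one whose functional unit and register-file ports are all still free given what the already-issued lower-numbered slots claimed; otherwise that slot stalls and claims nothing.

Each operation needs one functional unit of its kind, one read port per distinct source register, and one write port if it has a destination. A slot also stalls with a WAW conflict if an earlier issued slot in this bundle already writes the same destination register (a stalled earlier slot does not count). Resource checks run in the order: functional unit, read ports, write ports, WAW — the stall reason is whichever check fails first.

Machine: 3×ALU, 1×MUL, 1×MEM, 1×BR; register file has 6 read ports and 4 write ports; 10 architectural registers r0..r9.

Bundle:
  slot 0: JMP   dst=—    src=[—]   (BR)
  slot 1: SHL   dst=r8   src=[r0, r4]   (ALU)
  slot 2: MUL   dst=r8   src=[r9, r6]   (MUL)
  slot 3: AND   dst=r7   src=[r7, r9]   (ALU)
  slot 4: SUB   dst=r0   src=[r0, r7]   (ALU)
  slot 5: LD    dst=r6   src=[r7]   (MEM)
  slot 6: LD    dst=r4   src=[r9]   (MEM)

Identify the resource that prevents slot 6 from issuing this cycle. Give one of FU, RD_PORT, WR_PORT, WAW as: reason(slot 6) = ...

reason(slot 6) = RD_PORT

(0) want 1×BR +0rd +0wr — yes → AL3|MU1|ME1|BR0|rd6|wr4
(1) want 1×ALU +2rd +1wr — yes → AL2|MU1|ME1|BR0|rd4|wr3
(2) want 1×MUL +2rd +1wr — WAW → AL2|MU1|ME1|BR0|rd4|wr3
(3) want 1×ALU +2rd +1wr — yes → AL1|MU1|ME1|BR0|rd2|wr2
(4) want 1×ALU +2rd +1wr — yes → AL0|MU1|ME1|BR0|rd0|wr1
(5) want 1×MEM +1rd +1wr — RD_PORT → AL0|MU1|ME1|BR0|rd0|wr1
(6) want 1×MEM +1rd +1wr — RD_PORT → AL0|MU1|ME1|BR0|rd0|wr1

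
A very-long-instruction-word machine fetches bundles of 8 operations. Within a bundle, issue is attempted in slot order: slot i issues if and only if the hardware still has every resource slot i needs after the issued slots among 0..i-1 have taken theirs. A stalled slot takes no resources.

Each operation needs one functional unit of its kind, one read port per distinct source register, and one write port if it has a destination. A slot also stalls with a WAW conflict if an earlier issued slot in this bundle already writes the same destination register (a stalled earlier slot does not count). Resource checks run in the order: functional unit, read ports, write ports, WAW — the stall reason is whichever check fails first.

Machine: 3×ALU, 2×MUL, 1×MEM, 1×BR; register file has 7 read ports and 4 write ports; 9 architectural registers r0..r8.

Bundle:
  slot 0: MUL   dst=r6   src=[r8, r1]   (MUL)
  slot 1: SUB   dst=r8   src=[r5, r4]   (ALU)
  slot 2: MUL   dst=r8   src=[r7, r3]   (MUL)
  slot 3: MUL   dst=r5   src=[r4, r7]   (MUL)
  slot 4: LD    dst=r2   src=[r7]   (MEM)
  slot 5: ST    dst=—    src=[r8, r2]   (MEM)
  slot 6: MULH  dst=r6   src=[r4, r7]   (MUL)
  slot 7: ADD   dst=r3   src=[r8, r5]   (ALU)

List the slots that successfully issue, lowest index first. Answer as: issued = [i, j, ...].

  0. MUL→r6 ⇒ go  {3A/1Mu/1Ld/1B | 5r 3w}
  1. ALU→r8 ⇒ go  {2A/1Mu/1Ld/1B | 3r 2w}
  2. MUL→r8 ⇒ no(WAW)  {2A/1Mu/1Ld/1B | 3r 2w}
  3. MUL→r5 ⇒ go  {2A/0Mu/1Ld/1B | 1r 1w}
  4. MEM→r2 ⇒ go  {2A/0Mu/0Ld/1B | 0r 0w}
  5. MEM ⇒ no(FU)  {2A/0Mu/0Ld/1B | 0r 0w}
  6. MUL→r6 ⇒ no(FU)  {2A/0Mu/0Ld/1B | 0r 0w}
  7. ALU→r3 ⇒ no(RD_PORT)  {2A/0Mu/0Ld/1B | 0r 0w}

issued = [0, 1, 3, 4]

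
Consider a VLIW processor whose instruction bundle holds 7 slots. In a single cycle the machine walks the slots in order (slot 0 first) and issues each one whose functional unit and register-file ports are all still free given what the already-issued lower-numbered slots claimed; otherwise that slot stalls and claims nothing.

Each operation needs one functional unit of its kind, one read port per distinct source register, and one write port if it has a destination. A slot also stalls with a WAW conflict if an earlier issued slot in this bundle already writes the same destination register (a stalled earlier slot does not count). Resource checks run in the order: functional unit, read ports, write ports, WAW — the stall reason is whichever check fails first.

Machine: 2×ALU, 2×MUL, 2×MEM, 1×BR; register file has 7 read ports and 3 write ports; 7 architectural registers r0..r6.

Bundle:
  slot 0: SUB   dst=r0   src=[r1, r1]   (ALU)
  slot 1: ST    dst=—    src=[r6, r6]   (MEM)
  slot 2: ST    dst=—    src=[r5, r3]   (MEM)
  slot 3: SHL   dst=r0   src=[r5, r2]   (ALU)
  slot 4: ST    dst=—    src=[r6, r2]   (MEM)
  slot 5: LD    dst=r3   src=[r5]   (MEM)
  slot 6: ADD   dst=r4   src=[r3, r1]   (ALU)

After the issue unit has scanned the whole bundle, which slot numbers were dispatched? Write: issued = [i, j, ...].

  0. ALU→r0 ⇒ go  {1A/2Mu/2Ld/1B | 6r 2w}
  1. MEM ⇒ go  {1A/2Mu/1Ld/1B | 5r 2w}
  2. MEM ⇒ go  {1A/2Mu/0Ld/1B | 3r 2w}
  3. ALU→r0 ⇒ no(WAW)  {1A/2Mu/0Ld/1B | 3r 2w}
  4. MEM ⇒ no(FU)  {1A/2Mu/0Ld/1B | 3r 2w}
  5. MEM→r3 ⇒ no(FU)  {1A/2Mu/0Ld/1B | 3r 2w}
  6. ALU→r4 ⇒ go  {0A/2Mu/0Ld/1B | 1r 1w}

issued = [0, 1, 2, 6]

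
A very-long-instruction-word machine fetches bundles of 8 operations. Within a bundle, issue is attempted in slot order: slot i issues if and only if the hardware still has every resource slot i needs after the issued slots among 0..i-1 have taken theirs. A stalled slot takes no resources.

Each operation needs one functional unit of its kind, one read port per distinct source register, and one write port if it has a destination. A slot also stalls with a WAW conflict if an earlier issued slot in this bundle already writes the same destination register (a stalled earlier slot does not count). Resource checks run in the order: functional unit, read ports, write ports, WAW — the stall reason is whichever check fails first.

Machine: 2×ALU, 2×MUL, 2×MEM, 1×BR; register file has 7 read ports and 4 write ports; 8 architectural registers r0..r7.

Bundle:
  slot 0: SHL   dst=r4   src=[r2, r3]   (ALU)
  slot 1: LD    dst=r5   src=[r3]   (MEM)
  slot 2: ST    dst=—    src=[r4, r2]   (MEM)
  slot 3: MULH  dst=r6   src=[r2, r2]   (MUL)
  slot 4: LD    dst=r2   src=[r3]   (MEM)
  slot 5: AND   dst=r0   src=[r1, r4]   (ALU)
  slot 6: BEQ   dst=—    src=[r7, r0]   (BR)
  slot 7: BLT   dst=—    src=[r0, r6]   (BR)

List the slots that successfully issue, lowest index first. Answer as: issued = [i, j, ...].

issued = [0, 1, 2, 3]

[0] ALU needs rd=2 wr=1: ok; after: ALU=1 MUL=2 MEM=2 BR=1, R=5, W=3
[1] MEM needs rd=1 wr=1: ok; after: ALU=1 MUL=2 MEM=1 BR=1, R=4, W=2
[2] MEM needs rd=2 wr=0: ok; after: ALU=1 MUL=2 MEM=0 BR=1, R=2, W=2
[3] MUL needs rd=1 wr=1: ok; after: ALU=1 MUL=1 MEM=0 BR=1, R=1, W=1
[4] MEM needs rd=1 wr=1: FU; after: ALU=1 MUL=1 MEM=0 BR=1, R=1, W=1
[5] ALU needs rd=2 wr=1: RD_PORT; after: ALU=1 MUL=1 MEM=0 BR=1, R=1, W=1
[6] BR needs rd=2 wr=0: RD_PORT; after: ALU=1 MUL=1 MEM=0 BR=1, R=1, W=1
[7] BR needs rd=2 wr=0: RD_PORT; after: ALU=1 MUL=1 MEM=0 BR=1, R=1, W=1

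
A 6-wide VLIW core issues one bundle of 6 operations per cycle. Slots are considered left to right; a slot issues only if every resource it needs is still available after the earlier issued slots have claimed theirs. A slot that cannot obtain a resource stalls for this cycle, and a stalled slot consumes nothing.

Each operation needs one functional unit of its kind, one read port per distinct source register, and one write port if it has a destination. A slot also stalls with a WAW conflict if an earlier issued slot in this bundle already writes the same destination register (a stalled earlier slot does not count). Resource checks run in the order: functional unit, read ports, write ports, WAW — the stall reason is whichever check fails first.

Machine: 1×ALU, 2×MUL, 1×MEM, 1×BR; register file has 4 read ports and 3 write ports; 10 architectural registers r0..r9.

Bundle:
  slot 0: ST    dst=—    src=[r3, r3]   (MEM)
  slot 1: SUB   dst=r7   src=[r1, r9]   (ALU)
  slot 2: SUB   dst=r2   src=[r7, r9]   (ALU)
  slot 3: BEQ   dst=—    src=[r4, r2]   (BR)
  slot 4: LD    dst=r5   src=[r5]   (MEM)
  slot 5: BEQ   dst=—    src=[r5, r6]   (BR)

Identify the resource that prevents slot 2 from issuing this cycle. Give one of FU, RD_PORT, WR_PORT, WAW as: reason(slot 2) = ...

[0] MEM needs rd=1 wr=0: ok; after: ALU=1 MUL=2 MEM=0 BR=1, R=3, W=3
[1] ALU needs rd=2 wr=1: ok; after: ALU=0 MUL=2 MEM=0 BR=1, R=1, W=2
[2] ALU needs rd=2 wr=1: FU; after: ALU=0 MUL=2 MEM=0 BR=1, R=1, W=2
[3] BR needs rd=2 wr=0: RD_PORT; after: ALU=0 MUL=2 MEM=0 BR=1, R=1, W=2
[4] MEM needs rd=1 wr=1: FU; after: ALU=0 MUL=2 MEM=0 BR=1, R=1, W=2
[5] BR needs rd=2 wr=0: RD_PORT; after: ALU=0 MUL=2 MEM=0 BR=1, R=1, W=2

reason(slot 2) = FU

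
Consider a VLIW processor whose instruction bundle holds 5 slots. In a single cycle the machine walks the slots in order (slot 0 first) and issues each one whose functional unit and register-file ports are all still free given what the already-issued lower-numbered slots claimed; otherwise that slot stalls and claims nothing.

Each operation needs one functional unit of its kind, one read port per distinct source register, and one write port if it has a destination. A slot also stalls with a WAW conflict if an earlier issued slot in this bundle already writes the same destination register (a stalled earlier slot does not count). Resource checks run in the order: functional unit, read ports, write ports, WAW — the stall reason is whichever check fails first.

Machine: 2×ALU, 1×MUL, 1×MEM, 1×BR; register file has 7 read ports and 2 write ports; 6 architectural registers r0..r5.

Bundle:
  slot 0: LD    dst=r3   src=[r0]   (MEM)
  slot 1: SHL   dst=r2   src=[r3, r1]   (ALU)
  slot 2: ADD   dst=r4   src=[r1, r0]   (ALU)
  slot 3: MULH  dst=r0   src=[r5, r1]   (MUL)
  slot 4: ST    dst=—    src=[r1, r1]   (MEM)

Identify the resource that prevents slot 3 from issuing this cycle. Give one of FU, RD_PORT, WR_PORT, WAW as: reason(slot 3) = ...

reason(slot 3) = WR_PORT

#0 MEM src=r0 dispatched  <A:2 Mu:1 Ld:0 B:1 rd:6 wr:1>
#1 ALU src=r3,r1 dispatched  <A:1 Mu:1 Ld:0 B:1 rd:4 wr:0>
#2 ALU src=r1,r0 held:WR_PORT  <A:1 Mu:1 Ld:0 B:1 rd:4 wr:0>
#3 MUL src=r5,r1 held:WR_PORT  <A:1 Mu:1 Ld:0 B:1 rd:4 wr:0>
#4 MEM src=r1,r1 held:FU  <A:1 Mu:1 Ld:0 B:1 rd:4 wr:0>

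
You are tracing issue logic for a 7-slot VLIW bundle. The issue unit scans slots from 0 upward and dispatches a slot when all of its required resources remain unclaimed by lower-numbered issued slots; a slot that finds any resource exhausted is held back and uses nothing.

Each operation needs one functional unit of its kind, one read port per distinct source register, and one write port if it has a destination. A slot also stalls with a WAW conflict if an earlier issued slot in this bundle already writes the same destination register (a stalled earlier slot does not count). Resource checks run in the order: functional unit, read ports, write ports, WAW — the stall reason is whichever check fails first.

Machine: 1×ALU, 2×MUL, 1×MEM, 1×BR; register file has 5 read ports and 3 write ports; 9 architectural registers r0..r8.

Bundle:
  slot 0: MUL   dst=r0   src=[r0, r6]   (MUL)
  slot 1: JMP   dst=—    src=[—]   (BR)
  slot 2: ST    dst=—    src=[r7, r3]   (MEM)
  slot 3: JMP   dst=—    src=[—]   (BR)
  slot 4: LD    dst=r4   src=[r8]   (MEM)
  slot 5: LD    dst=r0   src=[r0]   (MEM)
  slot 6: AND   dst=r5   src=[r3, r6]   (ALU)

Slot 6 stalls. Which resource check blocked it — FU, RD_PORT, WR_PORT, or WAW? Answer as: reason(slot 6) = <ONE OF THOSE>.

#0 MUL src=r0,r6 dispatched  <A:1 Mu:1 Ld:1 B:1 rd:3 wr:2>
#1 BR src=- dispatched  <A:1 Mu:1 Ld:1 B:0 rd:3 wr:2>
#2 MEM src=r7,r3 dispatched  <A:1 Mu:1 Ld:0 B:0 rd:1 wr:2>
#3 BR src=- held:FU  <A:1 Mu:1 Ld:0 B:0 rd:1 wr:2>
#4 MEM src=r8 held:FU  <A:1 Mu:1 Ld:0 B:0 rd:1 wr:2>
#5 MEM src=r0 held:FU  <A:1 Mu:1 Ld:0 B:0 rd:1 wr:2>
#6 ALU src=r3,r6 held:RD_PORT  <A:1 Mu:1 Ld:0 B:0 rd:1 wr:2>

reason(slot 6) = RD_PORT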